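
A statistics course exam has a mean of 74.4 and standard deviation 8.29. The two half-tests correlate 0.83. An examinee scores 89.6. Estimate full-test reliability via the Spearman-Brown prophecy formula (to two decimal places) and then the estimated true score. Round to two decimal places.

88.23

Spearman-Brown: ρ = 2r/(1 + r) = 2(0.83)/(1 + 0.83) = 1.660/1.83 = 0.9071 → 0.91
T̂ = 0.91(89.6) + 0.09(74.4) = 81.536 + 6.696 = 88.232 → 88.23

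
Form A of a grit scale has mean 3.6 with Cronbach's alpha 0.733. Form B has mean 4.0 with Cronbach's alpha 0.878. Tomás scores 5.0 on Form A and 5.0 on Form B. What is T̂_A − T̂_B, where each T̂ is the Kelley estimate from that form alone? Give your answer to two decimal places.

T̂_A = 0.733(5.0) + 0.267(3.6) = 4.6262
T̂_B = 0.878(5.0) + 0.122(4.0) = 4.8780
T̂_A − T̂_B = -0.2518

-0.25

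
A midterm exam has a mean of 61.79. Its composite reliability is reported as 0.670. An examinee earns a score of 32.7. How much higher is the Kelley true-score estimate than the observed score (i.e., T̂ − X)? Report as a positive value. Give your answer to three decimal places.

9.600

T̂ = ρX + (1 − ρ)μ
  = 0.670 × 32.7 + 0.330 × 61.79
  = 21.9090 + 20.39070
  = 42.29970
  ≈ 42.2997
T̂ − X = 42.2997 − 32.7 = 9.5997 → 9.600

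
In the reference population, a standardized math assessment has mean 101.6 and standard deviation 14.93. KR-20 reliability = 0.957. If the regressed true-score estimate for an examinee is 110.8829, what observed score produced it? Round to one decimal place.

T̂ = ρX + (1 − ρ)μ  ⇒  X = (T̂ − (1 − ρ)μ) / ρ
X = (110.8829 − 0.043 × 101.6) / 0.957 = (110.8829 − 4.3688) / 0.957 = 106.5141 / 0.957 = 111.300

111.3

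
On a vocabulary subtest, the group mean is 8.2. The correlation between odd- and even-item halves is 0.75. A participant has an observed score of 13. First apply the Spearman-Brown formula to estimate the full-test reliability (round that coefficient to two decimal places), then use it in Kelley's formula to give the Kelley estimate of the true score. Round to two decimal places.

12.33

Spearman-Brown: ρ = 2r/(1 + r) = 2(0.75)/(1 + 0.75) = 1.500/1.75 = 0.8571 → 0.86
Kelley's formula gives T̂ = 0.86·13 + 0.14·8.2 = 11.18 + 1.148 = 12.328.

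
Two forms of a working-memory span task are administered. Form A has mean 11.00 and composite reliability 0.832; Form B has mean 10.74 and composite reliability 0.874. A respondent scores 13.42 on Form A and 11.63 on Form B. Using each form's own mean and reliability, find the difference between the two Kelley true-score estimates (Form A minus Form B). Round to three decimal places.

T̂_A = 0.832(13.42) + 0.168(11.00) = 13.01344
T̂_B = 0.874(11.63) + 0.126(10.74) = 11.51786
T̂_A − T̂_B = 1.49558

1.496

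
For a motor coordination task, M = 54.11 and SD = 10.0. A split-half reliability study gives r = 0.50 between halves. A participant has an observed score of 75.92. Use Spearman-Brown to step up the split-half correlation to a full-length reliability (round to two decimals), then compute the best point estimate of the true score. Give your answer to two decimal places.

68.72

Spearman-Brown: ρ = 2r/(1 + r) = 2(0.50)/(1 + 0.50) = 1.000/1.50 = 0.6667 → 0.67
T̂ = ρX + (1 − ρ)μ
  = 0.67 × 75.92 + 0.33 × 54.11
  = 50.8664 + 17.8563
  = 68.723
  ≈ 68.72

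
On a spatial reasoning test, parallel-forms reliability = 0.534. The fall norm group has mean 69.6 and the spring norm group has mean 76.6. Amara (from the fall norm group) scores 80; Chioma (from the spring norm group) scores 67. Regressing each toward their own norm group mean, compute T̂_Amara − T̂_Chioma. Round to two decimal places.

3.68

T̂_Amara = 0.534(80) + 0.466(69.6) = 75.1536
T̂_Chioma = 0.534(67) + 0.466(76.6) = 71.4736
Difference = 75.1536 − 71.4736 = 3.6800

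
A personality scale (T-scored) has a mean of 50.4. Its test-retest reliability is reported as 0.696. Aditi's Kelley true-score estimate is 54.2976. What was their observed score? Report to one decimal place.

56.0

T̂ = ρX + (1 − ρ)μ  ⇒  X = (T̂ − (1 − ρ)μ) / ρ
X = (54.2976 − 0.304 × 50.4) / 0.696 = (54.2976 − 15.3216) / 0.696 = 38.9760 / 0.696 = 56.000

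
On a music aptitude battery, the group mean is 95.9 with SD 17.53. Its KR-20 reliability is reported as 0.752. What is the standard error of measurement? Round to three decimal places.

SEM = SD · √(1 − ρ) = 17.53 × √0.248 = 17.53 × 0.4980 = 8.7299

8.730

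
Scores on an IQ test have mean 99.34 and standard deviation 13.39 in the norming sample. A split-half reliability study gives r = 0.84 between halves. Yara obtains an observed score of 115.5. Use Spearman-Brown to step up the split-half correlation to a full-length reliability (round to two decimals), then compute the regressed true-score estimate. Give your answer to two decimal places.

114.05

Spearman-Brown: ρ = 2r/(1 + r) = 2(0.84)/(1 + 0.84) = 1.680/1.84 = 0.9130 → 0.91
T̂ = 0.91(115.5) + 0.09(99.34) = 105.105 + 8.9406 = 114.046 → 114.05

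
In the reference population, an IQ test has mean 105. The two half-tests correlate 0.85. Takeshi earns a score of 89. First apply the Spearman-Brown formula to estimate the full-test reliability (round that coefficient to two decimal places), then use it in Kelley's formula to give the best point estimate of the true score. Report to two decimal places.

90.28

Spearman-Brown: ρ = 2r/(1 + r) = 2(0.85)/(1 + 0.85) = 1.700/1.85 = 0.9189 → 0.92
Regress the observed score toward the mean by the unreliability: T̂ = 0.92·89 + 0.08·105 = 81.88 + 8.40 = 90.280.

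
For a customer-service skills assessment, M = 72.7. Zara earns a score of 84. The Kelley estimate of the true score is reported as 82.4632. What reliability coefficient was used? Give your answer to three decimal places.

0.864

T̂ = ρX + (1 − ρ)μ  ⇒  T̂ − μ = ρ(X − μ)
ρ = (T̂ − μ)/(X − μ) = (82.4632 − 72.7) / (84 − 72.7) = 9.7632 / 11.3 = 0.86400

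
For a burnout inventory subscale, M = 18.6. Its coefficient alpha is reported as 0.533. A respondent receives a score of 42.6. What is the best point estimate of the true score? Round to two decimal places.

31.39

T̂ = 0.533(42.6) + 0.467(18.6) = 22.7058 + 8.6862 = 31.392 → 31.39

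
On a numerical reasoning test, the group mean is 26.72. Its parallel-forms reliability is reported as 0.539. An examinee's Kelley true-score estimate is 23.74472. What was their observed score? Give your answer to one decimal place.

21.2

T̂ = ρX + (1 − ρ)μ  ⇒  X = (T̂ − (1 − ρ)μ) / ρ
X = (23.74472 − 0.461 × 26.72) / 0.539 = (23.74472 − 12.31792) / 0.539 = 11.42680 / 0.539 = 21.200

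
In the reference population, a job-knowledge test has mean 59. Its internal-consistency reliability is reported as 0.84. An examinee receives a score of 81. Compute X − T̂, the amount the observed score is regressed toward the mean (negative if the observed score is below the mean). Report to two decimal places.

3.52

T̂ = 0.84(81) + 0.16(59) = 68.04 + 9.44 = 77.4800 → 77.480
X − T̂ = 81 − 77.480 = 3.520 → 3.52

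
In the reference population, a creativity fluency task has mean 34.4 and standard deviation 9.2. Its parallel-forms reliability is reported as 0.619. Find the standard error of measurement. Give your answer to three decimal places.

5.679

SEM = SD · √(1 − ρ) = 9.2 × √0.381 = 9.2 × 0.6173 = 5.6787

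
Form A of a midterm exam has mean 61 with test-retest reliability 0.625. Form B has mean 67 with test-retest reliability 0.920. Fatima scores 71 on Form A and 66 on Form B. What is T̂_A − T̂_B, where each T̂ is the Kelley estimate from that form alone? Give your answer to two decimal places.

1.17

T̂_A = 0.625(71) + 0.375(61) = 67.2500
T̂_B = 0.920(66) + 0.080(67) = 66.0800
T̂_A − T̂_B = 1.1700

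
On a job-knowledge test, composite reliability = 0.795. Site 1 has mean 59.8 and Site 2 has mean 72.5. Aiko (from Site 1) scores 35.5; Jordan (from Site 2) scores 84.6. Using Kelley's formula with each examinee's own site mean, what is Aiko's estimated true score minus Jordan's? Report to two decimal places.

-41.64

T̂_Aiko = 0.795(35.5) + 0.205(59.8) = 40.4815
T̂_Jordan = 0.795(84.6) + 0.205(72.5) = 82.1195
Difference = 40.4815 − 82.1195 = -41.6380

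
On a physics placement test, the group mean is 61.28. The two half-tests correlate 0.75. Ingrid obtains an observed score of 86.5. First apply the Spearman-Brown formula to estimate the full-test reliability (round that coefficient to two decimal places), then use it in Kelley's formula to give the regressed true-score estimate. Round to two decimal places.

82.97

Spearman-Brown: ρ = 2r/(1 + r) = 2(0.75)/(1 + 0.75) = 1.500/1.75 = 0.8571 → 0.86
Weight the observed score by reliability and the mean by (1 − reliability): T̂ = 0.86·86.5 + 0.14·61.28 = 74.390 + 8.5792 = 82.969.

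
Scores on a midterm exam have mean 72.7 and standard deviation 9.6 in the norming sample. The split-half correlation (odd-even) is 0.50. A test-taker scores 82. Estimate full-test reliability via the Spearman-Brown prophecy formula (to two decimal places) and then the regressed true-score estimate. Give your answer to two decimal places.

78.93

Spearman-Brown: ρ = 2r/(1 + r) = 2(0.50)/(1 + 0.50) = 1.000/1.50 = 0.6667 → 0.67
T̂ = 0.67(82) + 0.33(72.7) = 54.94 + 23.991 = 78.931 → 78.93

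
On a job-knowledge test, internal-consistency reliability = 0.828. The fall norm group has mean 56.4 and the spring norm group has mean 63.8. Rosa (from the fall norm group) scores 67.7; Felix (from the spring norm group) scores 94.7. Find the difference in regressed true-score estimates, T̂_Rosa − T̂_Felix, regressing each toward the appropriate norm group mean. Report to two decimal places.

-23.63

T̂_Rosa = 0.828(67.7) + 0.172(56.4) = 65.7564
T̂_Felix = 0.828(94.7) + 0.172(63.8) = 89.3852
Difference = 65.7564 − 89.3852 = -23.6288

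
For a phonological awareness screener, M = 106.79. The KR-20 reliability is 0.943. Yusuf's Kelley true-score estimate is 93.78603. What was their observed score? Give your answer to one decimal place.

T̂ = ρX + (1 − ρ)μ  ⇒  X = (T̂ − (1 − ρ)μ) / ρ
X = (93.78603 − 0.057 × 106.79) / 0.943 = (93.78603 − 6.08703) / 0.943 = 87.69900 / 0.943 = 93.000

93.0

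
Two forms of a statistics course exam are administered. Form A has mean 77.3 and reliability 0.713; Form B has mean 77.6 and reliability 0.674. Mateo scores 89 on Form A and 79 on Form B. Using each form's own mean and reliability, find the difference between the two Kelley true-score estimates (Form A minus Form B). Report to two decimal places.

7.10

T̂_A = 0.713(89) + 0.287(77.3) = 85.6421
T̂_B = 0.674(79) + 0.326(77.6) = 78.5436
T̂_A − T̂_B = 7.0985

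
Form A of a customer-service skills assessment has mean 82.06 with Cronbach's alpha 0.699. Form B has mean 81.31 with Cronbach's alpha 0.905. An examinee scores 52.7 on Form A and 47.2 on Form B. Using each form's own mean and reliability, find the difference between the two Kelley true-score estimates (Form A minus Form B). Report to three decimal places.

11.097

T̂_A = 0.699(52.7) + 0.301(82.06) = 61.53736
T̂_B = 0.905(47.2) + 0.095(81.31) = 50.44045
T̂_A − T̂_B = 11.09691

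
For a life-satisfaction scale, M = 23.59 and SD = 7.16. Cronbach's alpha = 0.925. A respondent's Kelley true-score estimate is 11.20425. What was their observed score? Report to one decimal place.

10.2

T̂ = ρX + (1 − ρ)μ  ⇒  X = (T̂ − (1 − ρ)μ) / ρ
X = (11.20425 − 0.075 × 23.59) / 0.925 = (11.20425 − 1.76925) / 0.925 = 9.43500 / 0.925 = 10.200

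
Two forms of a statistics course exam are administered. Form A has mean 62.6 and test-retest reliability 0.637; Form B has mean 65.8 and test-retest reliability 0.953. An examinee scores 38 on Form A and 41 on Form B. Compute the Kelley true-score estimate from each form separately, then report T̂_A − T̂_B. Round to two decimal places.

4.76

T̂_A = 0.637(38) + 0.363(62.6) = 46.9298
T̂_B = 0.953(41) + 0.047(65.8) = 42.1656
T̂_A − T̂_B = 4.7642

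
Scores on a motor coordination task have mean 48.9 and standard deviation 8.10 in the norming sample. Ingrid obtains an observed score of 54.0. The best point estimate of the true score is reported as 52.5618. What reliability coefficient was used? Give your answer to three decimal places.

T̂ = ρX + (1 − ρ)μ  ⇒  T̂ − μ = ρ(X − μ)
ρ = (T̂ − μ)/(X − μ) = (52.5618 − 48.9) / (54.0 − 48.9) = 3.6618 / 5.1 = 0.71800

0.718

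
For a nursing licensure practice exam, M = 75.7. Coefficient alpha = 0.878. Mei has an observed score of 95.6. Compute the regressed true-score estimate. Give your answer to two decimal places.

93.17

T̂ = ρX + (1 − ρ)μ
  = 0.878 × 95.6 + 0.122 × 75.7
  = 83.9368 + 9.2354
  = 93.172
  ≈ 93.17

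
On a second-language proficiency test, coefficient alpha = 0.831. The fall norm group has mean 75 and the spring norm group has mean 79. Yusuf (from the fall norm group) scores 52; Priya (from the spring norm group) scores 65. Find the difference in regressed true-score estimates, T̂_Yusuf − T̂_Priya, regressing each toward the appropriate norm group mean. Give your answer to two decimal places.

T̂_Yusuf = 0.831(52) + 0.169(75) = 55.8870
T̂_Priya = 0.831(65) + 0.169(79) = 67.3660
Difference = 55.8870 − 67.3660 = -11.4790

-11.48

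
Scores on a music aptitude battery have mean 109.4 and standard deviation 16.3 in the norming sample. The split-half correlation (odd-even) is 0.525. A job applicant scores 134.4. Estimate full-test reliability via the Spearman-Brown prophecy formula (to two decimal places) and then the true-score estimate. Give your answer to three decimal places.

126.650

Spearman-Brown: ρ = 2r/(1 + r) = 2(0.525)/(1 + 0.525) = 1.0500/1.525 = 0.6885 → 0.69
T̂ = 0.69(134.4) + 0.31(109.4) = 92.736 + 33.914 = 126.6500 → 126.650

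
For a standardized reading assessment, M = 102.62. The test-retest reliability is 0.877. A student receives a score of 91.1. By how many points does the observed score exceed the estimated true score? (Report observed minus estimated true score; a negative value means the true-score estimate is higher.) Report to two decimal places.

-1.42

T̂ = 0.877(91.1) + 0.123(102.62) = 79.8947 + 12.62226 = 92.5170 → 92.517
X − T̂ = 91.1 − 92.517 = -1.417 → -1.42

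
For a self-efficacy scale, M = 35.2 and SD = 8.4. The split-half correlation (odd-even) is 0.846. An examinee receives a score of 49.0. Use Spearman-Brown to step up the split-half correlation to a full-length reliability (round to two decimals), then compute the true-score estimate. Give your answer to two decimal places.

47.90

Spearman-Brown: ρ = 2r/(1 + r) = 2(0.846)/(1 + 0.846) = 1.6920/1.846 = 0.9166 → 0.92
T̂ = ρX + (1 − ρ)μ
  = 0.92 × 49.0 + 0.08 × 35.2
  = 45.080 + 2.816
  = 47.896
  ≈ 47.90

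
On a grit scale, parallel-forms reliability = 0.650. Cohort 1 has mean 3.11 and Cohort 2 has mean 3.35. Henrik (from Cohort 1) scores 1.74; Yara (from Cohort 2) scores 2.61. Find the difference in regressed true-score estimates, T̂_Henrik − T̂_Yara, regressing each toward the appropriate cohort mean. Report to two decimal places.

-0.65

T̂_Henrik = 0.650(1.74) + 0.350(3.11) = 2.2195
T̂_Yara = 0.650(2.61) + 0.350(3.35) = 2.8690
Difference = 2.2195 − 2.8690 = -0.6495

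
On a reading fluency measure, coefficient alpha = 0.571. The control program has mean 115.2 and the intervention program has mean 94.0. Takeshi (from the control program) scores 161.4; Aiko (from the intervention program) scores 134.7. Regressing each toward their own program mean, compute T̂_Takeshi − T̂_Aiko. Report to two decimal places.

24.34

T̂_Takeshi = 0.571(161.4) + 0.429(115.2) = 141.5802
T̂_Aiko = 0.571(134.7) + 0.429(94.0) = 117.2397
Difference = 141.5802 − 117.2397 = 24.3405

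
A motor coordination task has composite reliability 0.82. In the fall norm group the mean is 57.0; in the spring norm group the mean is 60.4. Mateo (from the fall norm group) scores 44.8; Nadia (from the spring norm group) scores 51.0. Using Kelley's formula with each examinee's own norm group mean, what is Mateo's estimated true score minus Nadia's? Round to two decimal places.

T̂_Mateo = 0.82(44.8) + 0.18(57.0) = 46.9960
T̂_Nadia = 0.82(51.0) + 0.18(60.4) = 52.6920
Difference = 46.9960 − 52.6920 = -5.6960

-5.70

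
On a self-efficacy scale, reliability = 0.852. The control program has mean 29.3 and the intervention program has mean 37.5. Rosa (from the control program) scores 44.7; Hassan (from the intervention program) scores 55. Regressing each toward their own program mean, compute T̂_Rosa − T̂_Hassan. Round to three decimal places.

-9.989

T̂_Rosa = 0.852(44.7) + 0.148(29.3) = 42.42080
T̂_Hassan = 0.852(55) + 0.148(37.5) = 52.41000
Difference = 42.42080 − 52.41000 = -9.98920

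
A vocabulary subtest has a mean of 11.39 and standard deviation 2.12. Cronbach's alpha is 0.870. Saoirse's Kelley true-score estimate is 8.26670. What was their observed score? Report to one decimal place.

7.8

T̂ = ρX + (1 − ρ)μ  ⇒  X = (T̂ − (1 − ρ)μ) / ρ
X = (8.26670 − 0.130 × 11.39) / 0.870 = (8.26670 − 1.48070) / 0.870 = 6.78600 / 0.870 = 7.800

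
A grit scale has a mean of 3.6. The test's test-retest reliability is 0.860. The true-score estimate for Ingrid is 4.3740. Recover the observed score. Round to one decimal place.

4.5

T̂ = ρX + (1 − ρ)μ  ⇒  X = (T̂ − (1 − ρ)μ) / ρ
X = (4.3740 − 0.140 × 3.6) / 0.860 = (4.3740 − 0.5040) / 0.860 = 3.8700 / 0.860 = 4.500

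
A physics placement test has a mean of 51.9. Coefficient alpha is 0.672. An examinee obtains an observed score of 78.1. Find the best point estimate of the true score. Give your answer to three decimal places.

69.506

T̂ = 0.672(78.1) + 0.328(51.9) = 52.4832 + 17.0232 = 69.5064 → 69.506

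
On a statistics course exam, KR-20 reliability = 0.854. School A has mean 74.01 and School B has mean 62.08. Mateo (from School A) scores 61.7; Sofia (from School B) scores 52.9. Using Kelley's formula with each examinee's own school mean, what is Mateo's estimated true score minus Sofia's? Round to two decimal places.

9.26

T̂_Mateo = 0.854(61.7) + 0.146(74.01) = 63.4973
T̂_Sofia = 0.854(52.9) + 0.146(62.08) = 54.2403
Difference = 63.4973 − 54.2403 = 9.2570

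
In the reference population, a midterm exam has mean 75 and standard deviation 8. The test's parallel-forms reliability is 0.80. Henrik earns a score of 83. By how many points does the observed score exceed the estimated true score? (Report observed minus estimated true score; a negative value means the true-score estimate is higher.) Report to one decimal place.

Weight the observed score by reliability and the mean by (1 − reliability): T̂ = 0.80·83 + 0.20·75 = 66.40 + 15.00 = 81.400.
X − T̂ = 83 − 81.40 = 1.60 → 1.6

1.6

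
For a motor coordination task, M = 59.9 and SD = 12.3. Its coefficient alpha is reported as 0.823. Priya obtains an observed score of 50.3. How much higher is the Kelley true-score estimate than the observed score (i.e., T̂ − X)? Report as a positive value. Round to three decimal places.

T̂ = 0.823(50.3) + 0.177(59.9) = 41.3969 + 10.6023 = 51.99920 → 51.9992
T̂ − X = 51.9992 − 50.3 = 1.6992 → 1.699

1.699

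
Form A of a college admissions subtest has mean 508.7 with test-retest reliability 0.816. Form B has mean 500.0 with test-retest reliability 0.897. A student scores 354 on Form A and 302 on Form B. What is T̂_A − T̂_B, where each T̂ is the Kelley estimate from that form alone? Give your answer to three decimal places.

T̂_A = 0.816(354) + 0.184(508.7) = 382.46480
T̂_B = 0.897(302) + 0.103(500.0) = 322.39400
T̂_A − T̂_B = 60.07080

60.071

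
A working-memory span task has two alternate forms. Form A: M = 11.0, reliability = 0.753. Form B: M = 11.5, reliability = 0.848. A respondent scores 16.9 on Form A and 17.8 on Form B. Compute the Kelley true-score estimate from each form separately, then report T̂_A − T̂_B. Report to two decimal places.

T̂_A = 0.753(16.9) + 0.247(11.0) = 15.4427
T̂_B = 0.848(17.8) + 0.152(11.5) = 16.8424
T̂_A − T̂_B = -1.3997

-1.40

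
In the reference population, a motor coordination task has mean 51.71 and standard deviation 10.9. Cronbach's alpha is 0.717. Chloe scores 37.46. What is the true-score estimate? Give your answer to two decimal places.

T̂ = ρX + (1 − ρ)μ
  = 0.717 × 37.46 + 0.283 × 51.71
  = 26.85882 + 14.63393
  = 41.493
  ≈ 41.49

41.49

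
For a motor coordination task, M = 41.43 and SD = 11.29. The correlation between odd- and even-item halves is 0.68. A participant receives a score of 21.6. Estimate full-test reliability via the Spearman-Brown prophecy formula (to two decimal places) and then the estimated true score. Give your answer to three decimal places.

Spearman-Brown: ρ = 2r/(1 + r) = 2(0.68)/(1 + 0.68) = 1.360/1.68 = 0.8095 → 0.81
T̂ = 0.81(21.6) + 0.19(41.43) = 17.496 + 7.8717 = 25.3677 → 25.368

25.368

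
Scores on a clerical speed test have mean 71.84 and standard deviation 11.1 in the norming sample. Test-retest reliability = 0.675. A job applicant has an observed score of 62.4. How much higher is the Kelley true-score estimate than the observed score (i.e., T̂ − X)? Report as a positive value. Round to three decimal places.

3.068

T̂ = 0.675(62.4) + 0.325(71.84) = 42.1200 + 23.34800 = 65.46800 → 65.4680
T̂ − X = 65.4680 − 62.4 = 3.0680 → 3.068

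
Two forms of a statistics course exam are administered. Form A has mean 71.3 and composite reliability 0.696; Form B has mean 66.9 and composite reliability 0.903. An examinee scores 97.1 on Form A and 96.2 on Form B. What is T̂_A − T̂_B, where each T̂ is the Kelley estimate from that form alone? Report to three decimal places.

-4.101

T̂_A = 0.696(97.1) + 0.304(71.3) = 89.25680
T̂_B = 0.903(96.2) + 0.097(66.9) = 93.35790
T̂_A − T̂_B = -4.10110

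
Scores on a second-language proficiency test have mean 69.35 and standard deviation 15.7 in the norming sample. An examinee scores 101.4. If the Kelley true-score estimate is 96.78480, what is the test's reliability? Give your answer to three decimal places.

0.856

T̂ = ρX + (1 − ρ)μ  ⇒  T̂ − μ = ρ(X − μ)
ρ = (T̂ − μ)/(X − μ) = (96.78480 − 69.35) / (101.4 − 69.35) = 27.43480 / 32.05 = 0.85600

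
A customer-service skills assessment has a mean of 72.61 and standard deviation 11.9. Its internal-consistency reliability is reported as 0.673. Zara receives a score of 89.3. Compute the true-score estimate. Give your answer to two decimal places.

83.84

T̂ = 0.673(89.3) + 0.327(72.61) = 60.0989 + 23.74347 = 83.842 → 83.84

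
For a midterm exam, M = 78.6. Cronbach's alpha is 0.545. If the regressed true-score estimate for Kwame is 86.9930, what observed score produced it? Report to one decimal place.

T̂ = ρX + (1 − ρ)μ  ⇒  X = (T̂ − (1 − ρ)μ) / ρ
X = (86.9930 − 0.455 × 78.6) / 0.545 = (86.9930 − 35.7630) / 0.545 = 51.2300 / 0.545 = 94.000

94.0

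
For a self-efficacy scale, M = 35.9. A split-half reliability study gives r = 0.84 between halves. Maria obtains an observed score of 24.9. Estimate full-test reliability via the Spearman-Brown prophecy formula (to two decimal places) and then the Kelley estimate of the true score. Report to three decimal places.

Spearman-Brown: ρ = 2r/(1 + r) = 2(0.84)/(1 + 0.84) = 1.680/1.84 = 0.9130 → 0.91
Kelley's formula gives T̂ = 0.91·24.9 + 0.09·35.9 = 22.659 + 3.231 = 25.8900.

25.890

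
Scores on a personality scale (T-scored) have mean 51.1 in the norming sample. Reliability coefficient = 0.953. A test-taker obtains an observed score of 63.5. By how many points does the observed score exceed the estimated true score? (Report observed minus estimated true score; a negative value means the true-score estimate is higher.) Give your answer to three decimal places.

T̂ = ρX + (1 − ρ)μ
  = 0.953 × 63.5 + 0.047 × 51.1
  = 60.5155 + 2.4017
  = 62.91720
  ≈ 62.9172
X − T̂ = 63.5 − 62.9172 = 0.5828 → 0.583

0.583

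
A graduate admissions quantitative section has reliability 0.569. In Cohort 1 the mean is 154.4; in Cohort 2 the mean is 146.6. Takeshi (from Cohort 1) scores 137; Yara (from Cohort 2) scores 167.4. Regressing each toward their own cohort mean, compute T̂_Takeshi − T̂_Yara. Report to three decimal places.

-13.936

T̂_Takeshi = 0.569(137) + 0.431(154.4) = 144.49940
T̂_Yara = 0.569(167.4) + 0.431(146.6) = 158.43520
Difference = 144.49940 − 158.43520 = -13.93580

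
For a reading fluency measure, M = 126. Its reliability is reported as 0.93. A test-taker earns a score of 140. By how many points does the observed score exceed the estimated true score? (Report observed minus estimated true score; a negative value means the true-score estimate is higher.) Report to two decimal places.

0.98

Weight the observed score by reliability and the mean by (1 − reliability): T̂ = 0.93·140 + 0.07·126 = 130.20 + 8.82 = 139.0200.
X − T̂ = 140 − 139.020 = 0.980 → 0.98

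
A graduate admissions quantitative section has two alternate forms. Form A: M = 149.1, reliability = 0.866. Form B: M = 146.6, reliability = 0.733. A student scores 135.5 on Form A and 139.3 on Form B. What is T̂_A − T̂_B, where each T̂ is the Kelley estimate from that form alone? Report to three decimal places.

-3.927

T̂_A = 0.866(135.5) + 0.134(149.1) = 137.32240
T̂_B = 0.733(139.3) + 0.267(146.6) = 141.24910
T̂_A − T̂_B = -3.92670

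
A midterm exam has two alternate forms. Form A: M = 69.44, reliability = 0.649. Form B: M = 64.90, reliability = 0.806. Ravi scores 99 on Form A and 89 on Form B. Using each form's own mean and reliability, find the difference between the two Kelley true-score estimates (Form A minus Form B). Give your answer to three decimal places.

T̂_A = 0.649(99) + 0.351(69.44) = 88.62444
T̂_B = 0.806(89) + 0.194(64.90) = 84.32460
T̂_A − T̂_B = 4.29984

4.300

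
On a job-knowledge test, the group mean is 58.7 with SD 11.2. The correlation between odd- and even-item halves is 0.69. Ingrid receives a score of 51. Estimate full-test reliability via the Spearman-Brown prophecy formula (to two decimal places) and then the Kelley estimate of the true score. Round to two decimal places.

Spearman-Brown: ρ = 2r/(1 + r) = 2(0.69)/(1 + 0.69) = 1.380/1.69 = 0.8166 → 0.82
T̂ = ρX + (1 − ρ)μ
  = 0.82 × 51 + 0.18 × 58.7
  = 41.82 + 10.566
  = 52.386
  ≈ 52.39

52.39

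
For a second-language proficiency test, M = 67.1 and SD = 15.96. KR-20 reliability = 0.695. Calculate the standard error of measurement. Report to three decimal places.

SEM = SD · √(1 − ρ) = 15.96 × √0.305 = 15.96 × 0.5523 = 8.8142

8.814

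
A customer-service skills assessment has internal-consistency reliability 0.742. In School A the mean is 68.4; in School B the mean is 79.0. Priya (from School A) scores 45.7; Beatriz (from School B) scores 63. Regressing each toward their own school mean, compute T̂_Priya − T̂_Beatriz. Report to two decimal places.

-15.57

T̂_Priya = 0.742(45.7) + 0.258(68.4) = 51.5566
T̂_Beatriz = 0.742(63) + 0.258(79.0) = 67.1280
Difference = 51.5566 − 67.1280 = -15.5714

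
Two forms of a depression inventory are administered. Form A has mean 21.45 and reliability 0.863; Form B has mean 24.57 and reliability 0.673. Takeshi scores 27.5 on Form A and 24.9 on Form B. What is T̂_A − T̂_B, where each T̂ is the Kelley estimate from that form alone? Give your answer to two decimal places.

1.88

T̂_A = 0.863(27.5) + 0.137(21.45) = 26.6711
T̂_B = 0.673(24.9) + 0.327(24.57) = 24.7921
T̂_A − T̂_B = 1.8791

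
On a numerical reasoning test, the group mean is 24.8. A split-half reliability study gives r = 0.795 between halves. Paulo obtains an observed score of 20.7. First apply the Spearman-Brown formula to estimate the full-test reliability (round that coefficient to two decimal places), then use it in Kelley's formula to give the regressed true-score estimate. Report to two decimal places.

Spearman-Brown: ρ = 2r/(1 + r) = 2(0.795)/(1 + 0.795) = 1.5900/1.795 = 0.8858 → 0.89
T̂ = 0.89(20.7) + 0.11(24.8) = 18.423 + 2.728 = 21.151 → 21.15

21.15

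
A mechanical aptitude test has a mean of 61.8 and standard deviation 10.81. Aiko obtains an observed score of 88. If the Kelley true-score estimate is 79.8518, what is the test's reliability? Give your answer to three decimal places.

0.689

T̂ = ρX + (1 − ρ)μ  ⇒  T̂ − μ = ρ(X − μ)
ρ = (T̂ − μ)/(X − μ) = (79.8518 − 61.8) / (88 − 61.8) = 18.0518 / 26.2 = 0.68900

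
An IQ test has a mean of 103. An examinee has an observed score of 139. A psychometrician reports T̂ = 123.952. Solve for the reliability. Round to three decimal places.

0.582

T̂ = ρX + (1 − ρ)μ  ⇒  T̂ − μ = ρ(X − μ)
ρ = (T̂ − μ)/(X − μ) = (123.952 − 103) / (139 − 103) = 20.952 / 36.0 = 0.58200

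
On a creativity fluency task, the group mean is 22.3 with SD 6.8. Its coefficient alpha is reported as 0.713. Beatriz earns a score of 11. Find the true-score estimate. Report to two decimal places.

14.24

T̂ = ρX + (1 − ρ)μ
  = 0.713 × 11 + 0.287 × 22.3
  = 7.843 + 6.4001
  = 14.243
  ≈ 14.24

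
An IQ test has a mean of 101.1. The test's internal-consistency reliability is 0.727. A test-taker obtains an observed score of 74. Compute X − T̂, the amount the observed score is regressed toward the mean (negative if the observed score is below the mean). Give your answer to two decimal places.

T̂ = ρX + (1 − ρ)μ
  = 0.727 × 74 + 0.273 × 101.1
  = 53.798 + 27.6003
  = 81.3983
  ≈ 81.398
X − T̂ = 74 − 81.398 = -7.398 → -7.40

-7.40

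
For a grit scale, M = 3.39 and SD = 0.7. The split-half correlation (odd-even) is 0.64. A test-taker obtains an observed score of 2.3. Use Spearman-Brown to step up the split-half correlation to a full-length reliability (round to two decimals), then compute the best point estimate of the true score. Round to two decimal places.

Spearman-Brown: ρ = 2r/(1 + r) = 2(0.64)/(1 + 0.64) = 1.280/1.64 = 0.7805 → 0.78
T̂ = 0.78(2.3) + 0.22(3.39) = 1.794 + 0.7458 = 2.540 → 2.54

2.54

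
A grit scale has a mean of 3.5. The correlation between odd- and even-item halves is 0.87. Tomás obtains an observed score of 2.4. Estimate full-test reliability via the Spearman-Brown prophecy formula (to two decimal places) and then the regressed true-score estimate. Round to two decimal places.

2.48

Spearman-Brown: ρ = 2r/(1 + r) = 2(0.87)/(1 + 0.87) = 1.740/1.87 = 0.9305 → 0.93
T̂ = ρX + (1 − ρ)μ
  = 0.93 × 2.4 + 0.07 × 3.5
  = 2.232 + 0.245
  = 2.477
  ≈ 2.48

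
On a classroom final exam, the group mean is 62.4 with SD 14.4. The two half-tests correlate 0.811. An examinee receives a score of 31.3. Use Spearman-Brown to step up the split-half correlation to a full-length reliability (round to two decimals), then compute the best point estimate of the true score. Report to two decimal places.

Spearman-Brown: ρ = 2r/(1 + r) = 2(0.811)/(1 + 0.811) = 1.6220/1.811 = 0.8956 → 0.90
Kelley's formula gives T̂ = 0.90·31.3 + 0.10·62.4 = 28.170 + 6.240 = 34.410.

34.41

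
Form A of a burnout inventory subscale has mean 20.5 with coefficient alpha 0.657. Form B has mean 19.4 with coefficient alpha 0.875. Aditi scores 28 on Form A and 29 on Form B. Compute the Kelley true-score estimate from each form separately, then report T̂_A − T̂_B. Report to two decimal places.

T̂_A = 0.657(28) + 0.343(20.5) = 25.4275
T̂_B = 0.875(29) + 0.125(19.4) = 27.8000
T̂_A − T̂_B = -2.3725

-2.37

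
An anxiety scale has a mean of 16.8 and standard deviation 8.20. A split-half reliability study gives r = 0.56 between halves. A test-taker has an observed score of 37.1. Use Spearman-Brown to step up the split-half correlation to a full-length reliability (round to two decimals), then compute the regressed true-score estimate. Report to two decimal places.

Spearman-Brown: ρ = 2r/(1 + r) = 2(0.56)/(1 + 0.56) = 1.120/1.56 = 0.7179 → 0.72
T̂ = 0.72(37.1) + 0.28(16.8) = 26.712 + 4.704 = 31.416 → 31.42

31.42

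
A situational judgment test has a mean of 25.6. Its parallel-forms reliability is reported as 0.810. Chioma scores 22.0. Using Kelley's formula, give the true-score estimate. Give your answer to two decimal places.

T̂ = 0.810(22.0) + 0.190(25.6) = 17.8200 + 4.8640 = 22.684 → 22.68

22.68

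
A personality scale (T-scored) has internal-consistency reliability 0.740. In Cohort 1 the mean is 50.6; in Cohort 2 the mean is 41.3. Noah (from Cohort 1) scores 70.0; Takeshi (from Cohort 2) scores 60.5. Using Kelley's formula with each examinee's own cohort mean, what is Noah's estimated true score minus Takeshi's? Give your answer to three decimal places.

T̂_Noah = 0.740(70.0) + 0.260(50.6) = 64.95600
T̂_Takeshi = 0.740(60.5) + 0.260(41.3) = 55.50800
Difference = 64.95600 − 55.50800 = 9.44800

9.448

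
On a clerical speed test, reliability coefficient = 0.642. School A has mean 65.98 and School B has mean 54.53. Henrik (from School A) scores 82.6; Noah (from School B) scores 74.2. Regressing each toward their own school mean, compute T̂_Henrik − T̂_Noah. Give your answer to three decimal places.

T̂_Henrik = 0.642(82.6) + 0.358(65.98) = 76.65004
T̂_Noah = 0.642(74.2) + 0.358(54.53) = 67.15814
Difference = 76.65004 − 67.15814 = 9.49190

9.492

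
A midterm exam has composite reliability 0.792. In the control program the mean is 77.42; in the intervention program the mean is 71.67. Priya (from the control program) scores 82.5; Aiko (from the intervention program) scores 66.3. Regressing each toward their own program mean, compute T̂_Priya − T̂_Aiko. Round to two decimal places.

14.03

T̂_Priya = 0.792(82.5) + 0.208(77.42) = 81.4434
T̂_Aiko = 0.792(66.3) + 0.208(71.67) = 67.4170
Difference = 81.4434 − 67.4170 = 14.0264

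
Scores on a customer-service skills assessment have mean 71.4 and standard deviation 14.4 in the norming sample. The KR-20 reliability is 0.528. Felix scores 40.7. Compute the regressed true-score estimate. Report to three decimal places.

55.190

T̂ = 0.528(40.7) + 0.472(71.4) = 21.4896 + 33.7008 = 55.1904 → 55.190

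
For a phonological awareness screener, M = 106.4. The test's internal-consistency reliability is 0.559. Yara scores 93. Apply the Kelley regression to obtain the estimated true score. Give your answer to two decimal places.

T̂ = 0.559(93) + 0.441(106.4) = 51.987 + 46.9224 = 98.909 → 98.91

98.91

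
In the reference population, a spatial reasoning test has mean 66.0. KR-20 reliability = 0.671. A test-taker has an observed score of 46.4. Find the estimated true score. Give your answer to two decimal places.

52.85

Kelley's formula gives T̂ = 0.671·46.4 + 0.329·66.0 = 31.1344 + 21.7140 = 52.848.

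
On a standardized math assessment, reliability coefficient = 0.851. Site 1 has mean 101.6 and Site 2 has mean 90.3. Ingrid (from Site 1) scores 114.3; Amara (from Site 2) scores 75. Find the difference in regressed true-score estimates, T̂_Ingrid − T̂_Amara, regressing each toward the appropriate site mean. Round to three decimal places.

35.128

T̂_Ingrid = 0.851(114.3) + 0.149(101.6) = 112.40770
T̂_Amara = 0.851(75) + 0.149(90.3) = 77.27970
Difference = 112.40770 − 77.27970 = 35.12800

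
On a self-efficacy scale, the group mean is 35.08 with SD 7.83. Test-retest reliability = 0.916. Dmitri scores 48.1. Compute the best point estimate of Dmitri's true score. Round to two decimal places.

47.01

T̂ = 0.916(48.1) + 0.084(35.08) = 44.0596 + 2.94672 = 47.006 → 47.01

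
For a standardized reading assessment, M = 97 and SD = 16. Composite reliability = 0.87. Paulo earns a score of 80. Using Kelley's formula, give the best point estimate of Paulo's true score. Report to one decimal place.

82.2

T̂ = ρX + (1 − ρ)μ
  = 0.87 × 80 + 0.13 × 97
  = 69.60 + 12.61
  = 82.21
  ≈ 82.2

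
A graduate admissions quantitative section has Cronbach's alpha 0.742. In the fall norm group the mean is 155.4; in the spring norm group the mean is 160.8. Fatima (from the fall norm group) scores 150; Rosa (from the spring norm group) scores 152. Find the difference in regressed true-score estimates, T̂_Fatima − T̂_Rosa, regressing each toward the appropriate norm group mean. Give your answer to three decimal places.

-2.877

T̂_Fatima = 0.742(150) + 0.258(155.4) = 151.39320
T̂_Rosa = 0.742(152) + 0.258(160.8) = 154.27040
Difference = 151.39320 − 154.27040 = -2.87720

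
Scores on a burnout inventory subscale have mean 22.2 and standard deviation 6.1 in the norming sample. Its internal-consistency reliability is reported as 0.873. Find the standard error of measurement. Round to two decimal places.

SEM = SD · √(1 − ρ) = 6.1 × √0.127 = 6.1 × 0.3564 = 2.174

2.17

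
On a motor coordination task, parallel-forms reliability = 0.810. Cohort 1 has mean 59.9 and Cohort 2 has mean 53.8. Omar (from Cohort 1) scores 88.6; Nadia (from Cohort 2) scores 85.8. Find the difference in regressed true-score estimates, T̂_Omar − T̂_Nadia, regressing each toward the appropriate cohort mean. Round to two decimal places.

3.43

T̂_Omar = 0.810(88.6) + 0.190(59.9) = 83.1470
T̂_Nadia = 0.810(85.8) + 0.190(53.8) = 79.7200
Difference = 83.1470 − 79.7200 = 3.4270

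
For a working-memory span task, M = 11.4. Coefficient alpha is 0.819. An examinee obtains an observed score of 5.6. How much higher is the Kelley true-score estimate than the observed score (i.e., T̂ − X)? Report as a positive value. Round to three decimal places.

1.050

Kelley's formula gives T̂ = 0.819·5.6 + 0.181·11.4 = 4.5864 + 2.0634 = 6.64980.
T̂ − X = 6.6498 − 5.6 = 1.0498 → 1.050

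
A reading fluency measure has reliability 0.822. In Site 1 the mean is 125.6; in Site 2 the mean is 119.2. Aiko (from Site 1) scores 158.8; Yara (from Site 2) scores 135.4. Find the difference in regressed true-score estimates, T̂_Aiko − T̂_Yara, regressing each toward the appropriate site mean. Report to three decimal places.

T̂_Aiko = 0.822(158.8) + 0.178(125.6) = 152.89040
T̂_Yara = 0.822(135.4) + 0.178(119.2) = 132.51640
Difference = 152.89040 − 132.51640 = 20.37400

20.374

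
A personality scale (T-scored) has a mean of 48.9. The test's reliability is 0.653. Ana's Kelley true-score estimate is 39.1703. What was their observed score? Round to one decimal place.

T̂ = ρX + (1 − ρ)μ  ⇒  X = (T̂ − (1 − ρ)μ) / ρ
X = (39.1703 − 0.347 × 48.9) / 0.653 = (39.1703 − 16.9683) / 0.653 = 22.2020 / 0.653 = 34.000

34.0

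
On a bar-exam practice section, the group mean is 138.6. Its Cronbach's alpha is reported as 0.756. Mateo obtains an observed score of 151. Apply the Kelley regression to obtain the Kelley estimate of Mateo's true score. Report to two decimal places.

147.97

T̂ = 0.756(151) + 0.244(138.6) = 114.156 + 33.8184 = 147.974 → 147.97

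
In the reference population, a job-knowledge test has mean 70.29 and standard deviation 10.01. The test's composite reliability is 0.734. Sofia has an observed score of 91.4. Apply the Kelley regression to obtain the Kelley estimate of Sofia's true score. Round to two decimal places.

Kelley's formula gives T̂ = 0.734·91.4 + 0.266·70.29 = 67.0876 + 18.69714 = 85.785.

85.78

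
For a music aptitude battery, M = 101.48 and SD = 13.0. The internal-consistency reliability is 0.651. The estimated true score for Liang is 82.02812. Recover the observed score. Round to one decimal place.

T̂ = ρX + (1 − ρ)μ  ⇒  X = (T̂ − (1 − ρ)μ) / ρ
X = (82.02812 − 0.349 × 101.48) / 0.651 = (82.02812 − 35.41652) / 0.651 = 46.61160 / 0.651 = 71.600

71.6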